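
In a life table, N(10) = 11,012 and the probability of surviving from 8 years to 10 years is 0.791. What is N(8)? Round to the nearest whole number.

13922

N(8) = N(10) / p = 11,012 / 0.791 = 13922.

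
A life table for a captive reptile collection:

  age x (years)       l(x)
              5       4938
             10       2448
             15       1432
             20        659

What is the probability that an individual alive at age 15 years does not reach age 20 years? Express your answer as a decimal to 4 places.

P(die before 20 | alive at 15) = 1 − l(20)/l(15) = 1 − 659/1432 = (773)/1432 = 0.539804.

0.5398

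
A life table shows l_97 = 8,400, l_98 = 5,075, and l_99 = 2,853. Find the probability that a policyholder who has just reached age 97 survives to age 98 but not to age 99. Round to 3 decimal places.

0.265

This is the probability of reaching 98 but not 99, conditional on being alive at 97: (l_98 − l_99) / l_97.
= (5,075 − 2,853) / 8,400 = 2,222 / 8,400 = 0.264524.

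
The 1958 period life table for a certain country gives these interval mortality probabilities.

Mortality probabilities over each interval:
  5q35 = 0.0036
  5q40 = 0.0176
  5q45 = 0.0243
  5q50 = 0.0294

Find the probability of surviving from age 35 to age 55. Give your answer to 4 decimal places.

Chaining the interval survival probabilities: (1 − 0.0036) × (1 − 0.0176) × (1 − 0.0243) × (1 − 0.0294).
= 0.9964 × 0.9824 × 0.9757 × 0.9706 = 0.926998.

0.9270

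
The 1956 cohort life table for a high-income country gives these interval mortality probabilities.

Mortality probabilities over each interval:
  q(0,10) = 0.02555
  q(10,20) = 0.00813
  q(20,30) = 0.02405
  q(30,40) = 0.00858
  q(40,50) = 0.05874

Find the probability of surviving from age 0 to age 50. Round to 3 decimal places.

The overall survival probability is (1 − 0.02555) × (1 − 0.00813) × (1 − 0.02405) × (1 − 0.00858) × (1 − 0.05874).
= 0.97445 × 0.99187 × 0.97595 × 0.99142 × 0.94126 = 0.880256.

0.880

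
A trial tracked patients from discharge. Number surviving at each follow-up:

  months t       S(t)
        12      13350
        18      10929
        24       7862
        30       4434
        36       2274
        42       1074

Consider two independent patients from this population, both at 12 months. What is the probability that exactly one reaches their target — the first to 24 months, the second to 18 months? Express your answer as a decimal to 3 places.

p₁ = S(24)/S(12) = 7862/13350 = 0.588914; p₂ = S(18)/S(12) = 10929/13350 = 0.818652.
P(exactly one) = p₁(1−p₂) + (1−p₁)p₂ = 0.106798 + 0.336536 = 0.443335.

0.443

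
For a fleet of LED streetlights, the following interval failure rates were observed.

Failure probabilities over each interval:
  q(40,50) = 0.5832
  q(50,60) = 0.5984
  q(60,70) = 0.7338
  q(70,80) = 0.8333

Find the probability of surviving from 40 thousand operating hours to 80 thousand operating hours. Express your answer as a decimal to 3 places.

0.007

Survival from 40 to 80 is the product of surviving each interval: (1 − 0.5832) × (1 − 0.5984) × (1 − 0.7338) × (1 − 0.8333).
= 0.4168 × 0.4016 × 0.2662 × 0.1667 = 0.007428.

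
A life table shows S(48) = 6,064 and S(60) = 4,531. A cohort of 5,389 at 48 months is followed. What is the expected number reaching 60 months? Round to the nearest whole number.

4027

The relevant probability is 4,531/6,064 = 0.747197.
Expected number = 5,389 × 0.747197 = 4027.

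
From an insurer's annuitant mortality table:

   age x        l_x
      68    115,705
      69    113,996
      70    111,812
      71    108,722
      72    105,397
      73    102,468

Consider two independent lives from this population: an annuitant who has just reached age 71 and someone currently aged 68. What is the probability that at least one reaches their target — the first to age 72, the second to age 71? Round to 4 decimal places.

p₁ = l_72/l_71 = 105,397/108,722 = 0.969417; p₂ = l_71/l_68 = 108,722/115,705 = 0.939648.
P(at least one) = 1 − (1−p₁)(1−p₂) = 1 − 0.030583 × 0.060352 = 0.998154.

0.9982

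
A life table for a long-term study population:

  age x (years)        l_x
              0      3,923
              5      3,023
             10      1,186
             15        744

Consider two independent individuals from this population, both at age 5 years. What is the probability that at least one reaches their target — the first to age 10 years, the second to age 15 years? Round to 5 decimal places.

0.54188

p₁ = l_10/l_5 = 1,186/3,023 = 0.392326; p₂ = l_15/l_5 = 744/3,023 = 0.246113.
P(at least one) = 1 − (1−p₁)(1−p₂) = 1 − 0.607674 × 0.753887 = 0.541882.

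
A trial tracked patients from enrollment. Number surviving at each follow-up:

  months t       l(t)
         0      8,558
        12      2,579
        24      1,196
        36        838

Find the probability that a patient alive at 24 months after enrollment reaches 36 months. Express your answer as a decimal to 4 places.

The conditional survival probability is l(36)/l(24) = 838/1,196 = 0.700669.

0.7007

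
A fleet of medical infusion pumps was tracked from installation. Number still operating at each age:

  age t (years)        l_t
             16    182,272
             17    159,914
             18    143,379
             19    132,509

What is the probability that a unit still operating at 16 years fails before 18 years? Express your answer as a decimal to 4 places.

0.2134

P(fail before 18 | operational at 16) = 1 − l_18/l_16 = 1 − 143,379/182,272 = (38,893)/182,272 = 0.213379.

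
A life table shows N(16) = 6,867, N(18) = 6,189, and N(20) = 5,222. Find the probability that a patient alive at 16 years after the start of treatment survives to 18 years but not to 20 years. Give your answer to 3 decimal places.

0.141

This is the probability of reaching 18 but not 20, conditional on being alive at 16: (N(18) − N(20)) / N(16).
= (6,189 − 5,222) / 6,867 = 967 / 6,867 = 0.140818.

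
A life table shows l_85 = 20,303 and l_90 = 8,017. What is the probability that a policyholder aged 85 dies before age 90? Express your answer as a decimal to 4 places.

P(die before 90 | alive at 85) = 1 − l_90/l_85 = 1 − 8,017/20,303 = (12,286)/20,303 = 0.605132.

0.6051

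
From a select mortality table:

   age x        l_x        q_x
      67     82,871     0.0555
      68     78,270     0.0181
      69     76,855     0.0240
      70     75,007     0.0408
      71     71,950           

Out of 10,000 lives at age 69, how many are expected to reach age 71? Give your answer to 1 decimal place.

9361.8

The relevant probability is 71,950/76,855 = 0.936179.
Expected number = 10,000 × 0.936179 = 9361.8.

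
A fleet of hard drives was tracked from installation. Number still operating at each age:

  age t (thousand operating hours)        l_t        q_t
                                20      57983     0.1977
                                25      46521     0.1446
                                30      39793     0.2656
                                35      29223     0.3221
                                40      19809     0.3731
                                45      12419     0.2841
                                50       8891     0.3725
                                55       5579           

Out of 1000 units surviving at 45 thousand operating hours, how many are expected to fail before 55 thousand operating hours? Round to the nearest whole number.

The relevant probability is 1 − 5579/12419 = 0.550769.
Expected number = 1000 × 0.550769 = 551.

551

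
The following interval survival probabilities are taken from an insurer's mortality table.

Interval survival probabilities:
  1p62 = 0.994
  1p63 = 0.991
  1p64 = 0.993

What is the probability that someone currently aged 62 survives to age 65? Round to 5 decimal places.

0.97816

The overall survival probability is 0.994 × 0.991 × 0.993.
= 0.978159.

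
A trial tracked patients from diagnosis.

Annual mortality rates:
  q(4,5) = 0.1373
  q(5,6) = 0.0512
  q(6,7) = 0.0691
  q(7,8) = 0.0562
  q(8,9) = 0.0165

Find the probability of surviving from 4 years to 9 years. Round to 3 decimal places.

0.707

Survival from 4 to 9 is the product of surviving each interval: (1 − 0.1373) × (1 − 0.0512) × (1 − 0.0691) × (1 − 0.0562) × (1 − 0.0165).
= 0.8627 × 0.9488 × 0.9309 × 0.9438 × 0.9835 = 0.707281.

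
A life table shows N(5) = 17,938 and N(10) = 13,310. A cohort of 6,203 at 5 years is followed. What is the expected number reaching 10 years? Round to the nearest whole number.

4603

The relevant probability is 13,310/17,938 = 0.742000.
Expected number = 6,203 × 0.742000 = 4603.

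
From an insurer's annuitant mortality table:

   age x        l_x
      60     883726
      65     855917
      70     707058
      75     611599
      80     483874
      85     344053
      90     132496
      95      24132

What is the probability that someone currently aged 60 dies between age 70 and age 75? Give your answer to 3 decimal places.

This is the probability of reaching 70 but not 75, conditional on being alive at 60: (l_70 − l_75) / l_60.
= (707058 − 611599) / 883726 = 95459 / 883726 = 0.108019.

0.108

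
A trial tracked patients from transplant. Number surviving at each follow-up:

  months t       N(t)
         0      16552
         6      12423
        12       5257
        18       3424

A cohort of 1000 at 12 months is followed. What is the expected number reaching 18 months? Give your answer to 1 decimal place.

651.3

The relevant probability is 3424/5257 = 0.651322.
Expected number = 1000 × 0.651322 = 651.3.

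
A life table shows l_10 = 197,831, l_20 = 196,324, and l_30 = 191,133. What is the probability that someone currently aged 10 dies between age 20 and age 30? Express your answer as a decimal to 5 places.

0.02624

This is the probability of reaching 20 but not 30, conditional on being alive at 10: (l_20 − l_30) / l_10.
= (196,324 − 191,133) / 197,831 = 5,191 / 197,831 = 0.026240.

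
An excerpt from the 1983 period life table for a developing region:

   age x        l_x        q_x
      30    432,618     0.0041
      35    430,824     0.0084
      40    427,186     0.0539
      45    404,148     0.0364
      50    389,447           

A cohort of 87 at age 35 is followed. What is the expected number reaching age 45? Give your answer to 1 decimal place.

81.6

The relevant probability is 404,148/430,824 = 0.938081.
Expected number = 87 × 0.938081 = 81.6.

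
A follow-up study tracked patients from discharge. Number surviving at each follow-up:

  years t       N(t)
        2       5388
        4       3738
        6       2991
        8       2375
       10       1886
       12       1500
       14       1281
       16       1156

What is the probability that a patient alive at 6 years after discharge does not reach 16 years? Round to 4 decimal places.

P(die before 16 | alive at 6) = 1 − N(16)/N(6) = 1 − 1156/2991 = (1835)/2991 = 0.613507.

0.6135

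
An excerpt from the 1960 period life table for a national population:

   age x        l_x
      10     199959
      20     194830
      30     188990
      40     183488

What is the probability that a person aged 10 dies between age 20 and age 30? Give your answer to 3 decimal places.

This is the probability of reaching 20 but not 30, conditional on being alive at 10: (l_20 − l_30) / l_10.
= (194830 − 188990) / 199959 = 5840 / 199959 = 0.029206.

0.029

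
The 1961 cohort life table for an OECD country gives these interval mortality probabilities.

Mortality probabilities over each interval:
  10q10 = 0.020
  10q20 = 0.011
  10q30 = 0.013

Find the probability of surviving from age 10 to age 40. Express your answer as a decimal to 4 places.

0.9566

30p10 = (1 − 0.020) × (1 − 0.011) × (1 − 0.013).
= 0.980 × 0.989 × 0.987 = 0.956620.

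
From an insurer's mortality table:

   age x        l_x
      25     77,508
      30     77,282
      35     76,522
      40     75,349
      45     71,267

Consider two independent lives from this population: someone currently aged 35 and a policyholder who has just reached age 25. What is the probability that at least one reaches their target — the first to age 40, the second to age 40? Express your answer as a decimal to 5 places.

0.99957

p₁ = l_40/l_35 = 75,349/76,522 = 0.984671; p₂ = l_40/l_25 = 75,349/77,508 = 0.972145.
P(at least one) = 1 − (1−p₁)(1−p₂) = 1 − 0.015329 × 0.027855 = 0.999573.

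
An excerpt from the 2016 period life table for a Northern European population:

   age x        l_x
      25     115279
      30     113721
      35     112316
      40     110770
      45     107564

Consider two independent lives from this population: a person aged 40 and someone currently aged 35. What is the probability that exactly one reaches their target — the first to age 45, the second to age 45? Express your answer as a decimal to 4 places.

0.0688

p₁ = l_45/l_40 = 107564/110770 = 0.971057; p₂ = l_45/l_35 = 107564/112316 = 0.957691.
P(exactly one) = p₁(1−p₂) + (1−p₁)p₂ = 0.041084 + 0.027718 = 0.068803.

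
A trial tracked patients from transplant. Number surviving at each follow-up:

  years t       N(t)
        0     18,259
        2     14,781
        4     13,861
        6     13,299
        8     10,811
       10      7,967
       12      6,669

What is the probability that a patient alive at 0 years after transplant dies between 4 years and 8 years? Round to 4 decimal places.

0.1670

This is the probability of reaching 4 but not 8, conditional on being alive at 0: (N(4) − N(8)) / N(0).
= (13,861 − 10,811) / 18,259 = 3,050 / 18,259 = 0.167041.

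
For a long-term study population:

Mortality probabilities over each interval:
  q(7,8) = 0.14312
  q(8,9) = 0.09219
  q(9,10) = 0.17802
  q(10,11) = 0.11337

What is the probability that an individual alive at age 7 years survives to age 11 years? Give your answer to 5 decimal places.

P(survive 7→11) = (1 − 0.14312) × (1 − 0.09219) × (1 − 0.17802) × (1 − 0.11337).
= 0.85688 × 0.90781 × 0.82198 × 0.88663 = 0.566916.

0.56692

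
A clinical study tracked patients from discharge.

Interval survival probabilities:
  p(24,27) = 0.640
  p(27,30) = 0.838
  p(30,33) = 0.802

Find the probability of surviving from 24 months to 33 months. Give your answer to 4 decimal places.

Survival from 24 to 33 is the product of surviving each interval: 0.640 × 0.838 × 0.802.
= 0.430129.

0.4301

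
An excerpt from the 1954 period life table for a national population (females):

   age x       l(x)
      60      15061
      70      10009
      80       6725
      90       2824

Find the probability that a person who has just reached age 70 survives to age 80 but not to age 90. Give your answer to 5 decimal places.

This is the probability of reaching 80 but not 90, conditional on being alive at 70: (l(80) − l(90)) / l(70).
= (6725 − 2824) / 10009 = 3901 / 10009 = 0.389749.

0.38975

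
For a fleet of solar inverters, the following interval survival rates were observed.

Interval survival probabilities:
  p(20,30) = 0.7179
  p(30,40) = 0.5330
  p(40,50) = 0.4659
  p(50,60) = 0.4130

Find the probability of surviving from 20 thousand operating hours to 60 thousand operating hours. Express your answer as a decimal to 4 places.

0.0736

The overall survival probability is 0.7179 × 0.5330 × 0.4659 × 0.4130.
= 0.073626.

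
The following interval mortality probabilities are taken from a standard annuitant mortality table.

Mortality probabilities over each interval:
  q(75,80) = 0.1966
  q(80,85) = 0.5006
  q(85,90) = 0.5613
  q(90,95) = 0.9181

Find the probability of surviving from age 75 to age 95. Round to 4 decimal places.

0.0144

P(survive 75→95) = (1 − 0.1966) × (1 − 0.5006) × (1 − 0.5613) × (1 − 0.9181).
= 0.8034 × 0.4994 × 0.4387 × 0.0819 = 0.014416.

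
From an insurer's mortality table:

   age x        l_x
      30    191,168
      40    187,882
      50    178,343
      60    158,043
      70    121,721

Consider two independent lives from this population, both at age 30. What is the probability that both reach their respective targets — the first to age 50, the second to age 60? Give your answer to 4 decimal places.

p₁ = l_50/l_30 = 178,343/191,168 = 0.932912; p₂ = l_60/l_30 = 158,043/191,168 = 0.826723.
P(both) = p₁ × p₂ = 0.932912 × 0.826723 = 0.771260.

0.7713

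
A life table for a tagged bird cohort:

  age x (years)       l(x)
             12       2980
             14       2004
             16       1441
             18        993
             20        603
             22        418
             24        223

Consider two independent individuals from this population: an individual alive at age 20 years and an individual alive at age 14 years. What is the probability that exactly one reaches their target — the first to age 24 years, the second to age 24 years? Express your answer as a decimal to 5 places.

0.39879

p₁ = l(24)/l(20) = 223/603 = 0.369818; p₂ = l(24)/l(14) = 223/2004 = 0.111277.
P(exactly one) = p₁(1−p₂) + (1−p₁)p₂ = 0.328666 + 0.070125 = 0.398791.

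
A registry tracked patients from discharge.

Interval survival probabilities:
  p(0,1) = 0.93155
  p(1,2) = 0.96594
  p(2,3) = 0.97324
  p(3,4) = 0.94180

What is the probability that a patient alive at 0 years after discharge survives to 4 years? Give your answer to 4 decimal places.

Survival from 0 to 4 is the product of surviving each interval: 0.93155 × 0.96594 × 0.97324 × 0.94180.
= 0.824774.

0.8248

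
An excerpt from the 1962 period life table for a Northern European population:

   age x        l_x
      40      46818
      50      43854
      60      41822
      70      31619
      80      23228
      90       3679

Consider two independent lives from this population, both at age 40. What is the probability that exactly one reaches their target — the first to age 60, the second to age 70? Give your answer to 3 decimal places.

p₁ = l_60/l_40 = 41822/46818 = 0.893289; p₂ = l_70/l_40 = 31619/46818 = 0.675360.
P(exactly one) = p₁(1−p₂) + (1−p₁)p₂ = 0.289997 + 0.072068 = 0.362066.

0.362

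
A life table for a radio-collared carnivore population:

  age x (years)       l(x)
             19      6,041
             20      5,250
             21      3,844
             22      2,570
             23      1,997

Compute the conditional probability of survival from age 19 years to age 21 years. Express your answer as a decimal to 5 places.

The conditional survival probability is l(21)/l(19) = 3,844/6,041 = 0.636318.

0.63632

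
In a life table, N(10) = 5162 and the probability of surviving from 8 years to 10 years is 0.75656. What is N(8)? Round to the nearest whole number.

N(8) = N(10) / p = 5162 / 0.75656 = 6823.

6823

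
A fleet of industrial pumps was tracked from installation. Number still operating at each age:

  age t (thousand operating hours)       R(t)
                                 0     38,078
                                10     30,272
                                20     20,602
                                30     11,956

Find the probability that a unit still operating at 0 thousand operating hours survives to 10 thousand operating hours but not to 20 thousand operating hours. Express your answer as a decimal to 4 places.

0.2540

This is the probability of reaching 10 but not 20, conditional on being operational at 0: (R(10) − R(20)) / R(0).
= (30,272 − 20,602) / 38,078 = 9,670 / 38,078 = 0.253952.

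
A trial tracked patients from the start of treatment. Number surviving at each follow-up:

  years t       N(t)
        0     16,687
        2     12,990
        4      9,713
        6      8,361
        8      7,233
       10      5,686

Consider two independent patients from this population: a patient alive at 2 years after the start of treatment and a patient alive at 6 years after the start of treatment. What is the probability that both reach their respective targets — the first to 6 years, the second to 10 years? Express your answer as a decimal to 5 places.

0.43772

p₁ = N(6)/N(2) = 8,361/12,990 = 0.643649; p₂ = N(10)/N(6) = 5,686/8,361 = 0.680062.
P(both) = p₁ × p₂ = 0.643649 × 0.680062 = 0.437721.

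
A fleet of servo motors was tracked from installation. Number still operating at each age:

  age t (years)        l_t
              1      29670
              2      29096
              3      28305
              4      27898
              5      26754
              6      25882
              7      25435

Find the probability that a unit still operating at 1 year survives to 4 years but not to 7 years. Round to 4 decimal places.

0.0830

This is the probability of reaching 4 but not 7, conditional on being operational at 1: (l_4 − l_7) / l_1.
= (27898 − 25435) / 29670 = 2463 / 29670 = 0.083013.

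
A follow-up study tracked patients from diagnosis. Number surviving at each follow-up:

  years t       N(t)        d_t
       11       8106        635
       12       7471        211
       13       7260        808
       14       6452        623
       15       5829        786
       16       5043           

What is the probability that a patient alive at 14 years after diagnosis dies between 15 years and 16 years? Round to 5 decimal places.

This is the probability of reaching 15 but not 16, conditional on being alive at 14: (N(15) − N(16)) / N(14).
= (5829 − 5043) / 6452 = 786 / 6452 = 0.121823.

0.12182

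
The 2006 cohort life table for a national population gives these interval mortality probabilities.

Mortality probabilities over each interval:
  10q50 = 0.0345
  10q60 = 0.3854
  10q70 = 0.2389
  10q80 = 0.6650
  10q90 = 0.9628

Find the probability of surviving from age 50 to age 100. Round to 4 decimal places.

50p50 = (1 − 0.0345) × (1 − 0.3854) × (1 − 0.2389) × (1 − 0.6650) × (1 − 0.9628).
= 0.9655 × 0.6146 × 0.7611 × 0.3350 × 0.0372 = 0.005628.

0.0056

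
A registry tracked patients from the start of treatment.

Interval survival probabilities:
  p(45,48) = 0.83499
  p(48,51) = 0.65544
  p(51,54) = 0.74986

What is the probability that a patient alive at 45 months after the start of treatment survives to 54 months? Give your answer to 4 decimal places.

0.4104

P(survive 45→54) = 0.83499 × 0.65544 × 0.74986.
= 0.410388.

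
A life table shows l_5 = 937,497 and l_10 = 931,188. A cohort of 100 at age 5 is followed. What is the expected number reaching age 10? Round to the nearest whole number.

99

The relevant probability is 931,188/937,497 = 0.993270.
Expected number = 100 × 0.993270 = 99.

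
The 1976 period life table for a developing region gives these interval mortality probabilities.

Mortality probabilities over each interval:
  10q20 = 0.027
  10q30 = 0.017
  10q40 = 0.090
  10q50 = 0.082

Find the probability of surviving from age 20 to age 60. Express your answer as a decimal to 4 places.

Survival from 20 to 60 is the product of surviving each interval: (1 − 0.027) × (1 − 0.017) × (1 − 0.090) × (1 − 0.082).
= 0.973 × 0.983 × 0.910 × 0.918 = 0.799007.

0.7990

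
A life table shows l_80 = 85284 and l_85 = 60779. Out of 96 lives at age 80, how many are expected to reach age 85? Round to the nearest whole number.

The relevant probability is 60779/85284 = 0.712666.
Expected number = 96 × 0.712666 = 68.

68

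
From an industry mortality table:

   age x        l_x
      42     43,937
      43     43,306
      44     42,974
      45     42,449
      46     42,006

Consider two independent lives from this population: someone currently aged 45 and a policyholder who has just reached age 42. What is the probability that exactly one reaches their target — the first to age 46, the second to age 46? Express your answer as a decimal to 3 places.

0.053

p₁ = l_46/l_45 = 42,006/42,449 = 0.989564; p₂ = l_46/l_42 = 42,006/43,937 = 0.956051.
P(exactly one) = p₁(1−p₂) + (1−p₁)p₂ = 0.043490 + 0.009977 = 0.053468.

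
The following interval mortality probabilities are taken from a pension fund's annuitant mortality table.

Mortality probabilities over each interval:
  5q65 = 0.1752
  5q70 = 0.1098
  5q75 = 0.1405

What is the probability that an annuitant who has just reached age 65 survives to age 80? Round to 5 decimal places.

0.63108

Survival from 65 to 80 is the product of surviving each interval: (1 − 0.1752) × (1 − 0.1098) × (1 − 0.1405).
= 0.8248 × 0.8902 × 0.8595 = 0.631077.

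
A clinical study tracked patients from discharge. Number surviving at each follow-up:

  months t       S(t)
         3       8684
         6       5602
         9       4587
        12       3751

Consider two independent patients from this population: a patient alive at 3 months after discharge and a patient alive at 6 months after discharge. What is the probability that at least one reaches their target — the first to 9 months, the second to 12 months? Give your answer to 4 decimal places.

p₁ = S(9)/S(3) = 4587/8684 = 0.528213; p₂ = S(12)/S(6) = 3751/5602 = 0.669582.
P(at least one) = 1 − (1−p₁)(1−p₂) = 1 − 0.471787 × 0.330418 = 0.844113.

0.8441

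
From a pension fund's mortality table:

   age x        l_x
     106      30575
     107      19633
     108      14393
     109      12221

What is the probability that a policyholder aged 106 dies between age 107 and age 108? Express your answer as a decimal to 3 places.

We want 1|1q106 = (l_107 − l_108)/l_106.
This is the probability of reaching 107 but not 108, conditional on being alive at 106: (l_107 − l_108) / l_106.
= (19633 − 14393) / 30575 = 5240 / 30575 = 0.171382.

0.171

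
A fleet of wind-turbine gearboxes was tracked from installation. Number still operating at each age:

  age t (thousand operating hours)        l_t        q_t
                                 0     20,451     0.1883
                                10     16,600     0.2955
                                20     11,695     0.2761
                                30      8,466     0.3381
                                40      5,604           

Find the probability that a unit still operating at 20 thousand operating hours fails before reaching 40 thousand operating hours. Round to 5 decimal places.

0.52082

P(fail before 40 | operational at 20) = 1 − l_40/l_20 = 1 − 5,604/11,695 = (6,091)/11,695 = 0.520821.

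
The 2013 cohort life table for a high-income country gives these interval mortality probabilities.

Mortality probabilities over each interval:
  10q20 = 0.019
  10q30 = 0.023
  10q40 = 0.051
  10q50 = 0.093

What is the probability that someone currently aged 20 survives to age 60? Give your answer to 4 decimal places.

0.8250

Survival from 20 to 60 is the product of surviving each interval: (1 − 0.019) × (1 − 0.023) × (1 − 0.051) × (1 − 0.093).
= 0.981 × 0.977 × 0.949 × 0.907 = 0.824968.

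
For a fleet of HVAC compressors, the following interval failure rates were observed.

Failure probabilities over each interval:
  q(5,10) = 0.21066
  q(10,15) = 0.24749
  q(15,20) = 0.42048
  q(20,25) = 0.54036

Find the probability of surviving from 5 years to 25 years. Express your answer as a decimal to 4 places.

0.1582

The overall survival probability is (1 − 0.21066) × (1 − 0.24749) × (1 − 0.42048) × (1 − 0.54036).
= 0.78934 × 0.75251 × 0.57952 × 0.45964 = 0.158220.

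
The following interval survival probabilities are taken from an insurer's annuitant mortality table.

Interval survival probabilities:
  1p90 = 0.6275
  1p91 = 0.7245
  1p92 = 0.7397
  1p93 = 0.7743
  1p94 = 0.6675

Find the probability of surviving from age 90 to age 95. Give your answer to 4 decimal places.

5p90 = 0.6275 × 0.7245 × 0.7397 × 0.7743 × 0.6675.
= 0.173807.

0.1738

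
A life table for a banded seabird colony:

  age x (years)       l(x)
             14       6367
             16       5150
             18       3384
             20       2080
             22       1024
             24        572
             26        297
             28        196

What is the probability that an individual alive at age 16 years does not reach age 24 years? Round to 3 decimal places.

0.889

P(die before 24 | alive at 16) = 1 − l(24)/l(16) = 1 − 572/5150 = (4578)/5150 = 0.888932.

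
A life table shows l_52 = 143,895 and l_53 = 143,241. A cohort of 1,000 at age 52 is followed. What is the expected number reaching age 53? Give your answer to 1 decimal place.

The relevant probability is 143,241/143,895 = 0.995455.
Expected number = 1,000 × 0.995455 = 995.5.

995.5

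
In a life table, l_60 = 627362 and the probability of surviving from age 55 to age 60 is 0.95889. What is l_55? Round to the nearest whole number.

654259

l_55 = l_60 / p = 627362 / 0.95889 = 654259.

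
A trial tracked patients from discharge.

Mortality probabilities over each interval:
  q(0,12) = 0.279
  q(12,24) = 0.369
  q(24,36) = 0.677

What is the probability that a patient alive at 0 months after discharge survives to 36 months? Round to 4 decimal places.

0.1469

Survival from 0 to 36 is the product of surviving each interval: (1 − 0.279) × (1 − 0.369) × (1 − 0.677).
= 0.721 × 0.631 × 0.323 = 0.146949.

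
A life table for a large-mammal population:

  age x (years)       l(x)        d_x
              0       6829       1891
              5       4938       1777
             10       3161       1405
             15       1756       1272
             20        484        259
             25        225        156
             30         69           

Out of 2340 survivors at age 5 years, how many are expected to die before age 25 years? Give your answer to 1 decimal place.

2233.4

The relevant probability is 1 − 225/4938 = 0.954435.
Expected number = 2340 × 0.954435 = 2233.4.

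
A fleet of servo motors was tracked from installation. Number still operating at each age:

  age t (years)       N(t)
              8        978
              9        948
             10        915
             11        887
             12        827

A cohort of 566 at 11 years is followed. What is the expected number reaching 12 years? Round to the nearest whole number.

The relevant probability is 827/887 = 0.932356.
Expected number = 566 × 0.932356 = 528.

528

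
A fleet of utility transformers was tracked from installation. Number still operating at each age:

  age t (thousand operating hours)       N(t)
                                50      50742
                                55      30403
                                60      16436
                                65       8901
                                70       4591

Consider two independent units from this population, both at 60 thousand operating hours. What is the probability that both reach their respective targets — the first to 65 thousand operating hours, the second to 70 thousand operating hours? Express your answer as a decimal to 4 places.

p₁ = N(65)/N(60) = 8901/16436 = 0.541555; p₂ = N(70)/N(60) = 4591/16436 = 0.279326.
P(both) = p₁ × p₂ = 0.541555 × 0.279326 = 0.151270.

0.1513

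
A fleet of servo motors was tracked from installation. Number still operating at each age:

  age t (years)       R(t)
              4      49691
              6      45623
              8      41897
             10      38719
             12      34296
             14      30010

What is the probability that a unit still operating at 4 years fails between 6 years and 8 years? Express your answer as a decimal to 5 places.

This is the probability of reaching 6 but not 8, conditional on being operational at 4: (R(6) − R(8)) / R(4).
= (45623 − 41897) / 49691 = 3726 / 49691 = 0.074983.

0.07498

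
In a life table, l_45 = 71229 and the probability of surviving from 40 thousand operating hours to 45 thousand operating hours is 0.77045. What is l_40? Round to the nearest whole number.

l_40 = l_45 / p = 71229 / 0.77045 = 92451.

92451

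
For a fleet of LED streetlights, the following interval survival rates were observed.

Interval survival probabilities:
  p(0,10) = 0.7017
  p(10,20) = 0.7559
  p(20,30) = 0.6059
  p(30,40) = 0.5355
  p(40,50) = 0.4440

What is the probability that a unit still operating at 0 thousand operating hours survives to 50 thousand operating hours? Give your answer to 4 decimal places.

0.0764

The overall survival probability is 0.7017 × 0.7559 × 0.6059 × 0.5355 × 0.4440.
= 0.076412.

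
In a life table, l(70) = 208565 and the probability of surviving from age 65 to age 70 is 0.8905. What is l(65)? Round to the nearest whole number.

234211

l(65) = l(70) / p = 208565 / 0.8905 = 234211.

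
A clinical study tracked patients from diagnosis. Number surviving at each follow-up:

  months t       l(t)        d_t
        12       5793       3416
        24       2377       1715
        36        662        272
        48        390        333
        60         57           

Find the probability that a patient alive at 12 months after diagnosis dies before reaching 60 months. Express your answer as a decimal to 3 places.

P(die before 60 | alive at 12) = 1 − l(60)/l(12) = 1 − 57/5793 = (5736)/5793 = 0.990161.

0.990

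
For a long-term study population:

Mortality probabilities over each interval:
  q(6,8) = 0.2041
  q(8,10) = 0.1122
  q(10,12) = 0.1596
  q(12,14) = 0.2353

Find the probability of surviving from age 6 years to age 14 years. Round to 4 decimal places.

Survival from 6 to 14 is the product of surviving each interval: (1 − 0.2041) × (1 − 0.1122) × (1 − 0.1596) × (1 − 0.2353).
= 0.7959 × 0.8878 × 0.8404 × 0.7647 = 0.454099.

0.4541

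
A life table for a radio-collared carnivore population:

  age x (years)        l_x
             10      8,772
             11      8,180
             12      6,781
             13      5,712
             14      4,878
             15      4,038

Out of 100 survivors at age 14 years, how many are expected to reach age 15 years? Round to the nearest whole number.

83

The relevant probability is 4,038/4,878 = 0.827798.
Expected number = 100 × 0.827798 = 83.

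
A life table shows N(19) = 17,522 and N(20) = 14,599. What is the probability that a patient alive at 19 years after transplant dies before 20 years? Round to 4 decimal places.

P(die before 20 | alive at 19) = 1 − N(20)/N(19) = 1 − 14,599/17,522 = (2,923)/17,522 = 0.166819.

0.1668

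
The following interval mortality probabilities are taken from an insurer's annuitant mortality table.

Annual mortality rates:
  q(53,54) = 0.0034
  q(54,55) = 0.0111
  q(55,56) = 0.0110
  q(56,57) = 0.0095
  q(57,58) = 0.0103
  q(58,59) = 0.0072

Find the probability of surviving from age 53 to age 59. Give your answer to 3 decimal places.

0.949

Chaining the interval survival probabilities: (1 − 0.0034) × (1 − 0.0111) × (1 − 0.0110) × (1 − 0.0095) × (1 − 0.0103) × (1 − 0.0072).
= 0.9966 × 0.9889 × 0.9890 × 0.9905 × 0.9897 × 0.9928 = 0.948614.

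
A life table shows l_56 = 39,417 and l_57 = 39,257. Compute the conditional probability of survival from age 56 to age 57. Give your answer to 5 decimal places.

0.99594

We want 1p56 = l_57/l_56.
The conditional survival probability is l_57/l_56 = 39,257/39,417 = 0.995941.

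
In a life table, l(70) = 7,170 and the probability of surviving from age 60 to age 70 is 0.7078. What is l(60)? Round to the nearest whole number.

10130

l(60) = l(70) / p = 7,170 / 0.7078 = 10130.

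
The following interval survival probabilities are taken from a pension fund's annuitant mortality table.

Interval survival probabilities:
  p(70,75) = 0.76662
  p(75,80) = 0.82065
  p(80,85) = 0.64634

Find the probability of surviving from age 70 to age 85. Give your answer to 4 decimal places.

0.4066

P(survive 70→85) = 0.76662 × 0.82065 × 0.64634.
= 0.406630.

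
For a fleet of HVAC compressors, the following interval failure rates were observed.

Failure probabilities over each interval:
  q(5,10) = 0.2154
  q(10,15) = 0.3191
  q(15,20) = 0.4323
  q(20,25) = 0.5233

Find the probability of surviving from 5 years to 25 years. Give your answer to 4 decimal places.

The overall survival probability is (1 − 0.2154) × (1 − 0.3191) × (1 − 0.4323) × (1 − 0.5233).
= 0.7846 × 0.6809 × 0.5677 × 0.4767 = 0.144576.

0.1446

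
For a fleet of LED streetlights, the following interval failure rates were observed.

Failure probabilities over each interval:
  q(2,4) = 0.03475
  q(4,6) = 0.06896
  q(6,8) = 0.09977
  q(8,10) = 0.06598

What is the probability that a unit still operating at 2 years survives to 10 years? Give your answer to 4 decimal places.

0.7556

Chaining the interval survival probabilities: (1 − 0.03475) × (1 − 0.06896) × (1 − 0.09977) × (1 − 0.06598).
= 0.96525 × 0.93104 × 0.90023 × 0.93402 = 0.755645.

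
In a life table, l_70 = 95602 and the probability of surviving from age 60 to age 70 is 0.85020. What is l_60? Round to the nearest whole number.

l_60 = l_70 / p = 95602 / 0.85020 = 112446.

112446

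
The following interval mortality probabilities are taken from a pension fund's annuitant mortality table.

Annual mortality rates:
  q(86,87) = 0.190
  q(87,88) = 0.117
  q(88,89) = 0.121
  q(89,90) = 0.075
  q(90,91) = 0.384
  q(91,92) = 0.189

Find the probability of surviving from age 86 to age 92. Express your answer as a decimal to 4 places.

0.2905

The overall survival probability is (1 − 0.190) × (1 − 0.117) × (1 − 0.121) × (1 − 0.075) × (1 − 0.384) × (1 − 0.189).
= 0.810 × 0.883 × 0.879 × 0.925 × 0.616 × 0.811 = 0.290521.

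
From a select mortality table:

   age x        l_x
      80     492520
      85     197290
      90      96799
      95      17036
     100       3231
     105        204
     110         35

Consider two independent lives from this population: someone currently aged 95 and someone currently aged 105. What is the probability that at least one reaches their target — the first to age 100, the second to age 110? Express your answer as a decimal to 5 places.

0.32869

p₁ = l_100/l_95 = 3231/17036 = 0.189657; p₂ = l_110/l_105 = 35/204 = 0.171569.
P(at least one) = 1 − (1−p₁)(1−p₂) = 1 − 0.810343 × 0.828431 = 0.328687.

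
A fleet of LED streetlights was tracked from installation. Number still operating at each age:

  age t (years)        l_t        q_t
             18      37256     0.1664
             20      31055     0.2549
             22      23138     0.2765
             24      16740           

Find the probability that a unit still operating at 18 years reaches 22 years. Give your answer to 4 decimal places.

0.6211

The conditional survival probability is l_22/l_18 = 23138/37256 = 0.621054.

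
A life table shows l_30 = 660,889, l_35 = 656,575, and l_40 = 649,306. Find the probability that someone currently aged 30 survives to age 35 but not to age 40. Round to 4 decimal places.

This is the probability of reaching 35 but not 40, conditional on being alive at 30: (l_35 − l_40) / l_30.
= (656,575 − 649,306) / 660,889 = 7,269 / 660,889 = 0.010999.

0.0110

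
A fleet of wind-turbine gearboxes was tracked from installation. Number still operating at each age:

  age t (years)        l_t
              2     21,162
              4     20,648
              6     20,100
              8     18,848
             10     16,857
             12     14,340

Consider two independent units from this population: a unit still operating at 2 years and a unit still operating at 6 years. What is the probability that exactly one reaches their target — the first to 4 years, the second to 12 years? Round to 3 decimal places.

0.297

p₁ = l_4/l_2 = 20,648/21,162 = 0.975711; p₂ = l_12/l_6 = 14,340/20,100 = 0.713433.
P(exactly one) = p₁(1−p₂) + (1−p₁)p₂ = 0.279607 + 0.017329 = 0.296935.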